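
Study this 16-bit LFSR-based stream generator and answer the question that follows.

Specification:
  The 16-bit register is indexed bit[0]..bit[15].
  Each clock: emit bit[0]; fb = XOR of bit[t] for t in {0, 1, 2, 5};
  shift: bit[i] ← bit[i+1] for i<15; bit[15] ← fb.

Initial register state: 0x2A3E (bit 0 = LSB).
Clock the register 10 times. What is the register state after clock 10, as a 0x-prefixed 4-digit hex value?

0x3FCA

reg_0 = 0x2A3E
clock 1: out=0, reg = 0x951F
clock 2: out=1, reg = 0xCA8F
clock 3: out=1, reg = 0xE547
clock 4: out=1, reg = 0xF2A3
clock 5: out=1, reg = 0xF951
clock 6: out=1, reg = 0xFCA8
clock 7: out=0, reg = 0xFE54
clock 8: out=0, reg = 0xFF2A
clock 9: out=0, reg = 0x7F95
clock 10: out=1, reg = 0x3FCA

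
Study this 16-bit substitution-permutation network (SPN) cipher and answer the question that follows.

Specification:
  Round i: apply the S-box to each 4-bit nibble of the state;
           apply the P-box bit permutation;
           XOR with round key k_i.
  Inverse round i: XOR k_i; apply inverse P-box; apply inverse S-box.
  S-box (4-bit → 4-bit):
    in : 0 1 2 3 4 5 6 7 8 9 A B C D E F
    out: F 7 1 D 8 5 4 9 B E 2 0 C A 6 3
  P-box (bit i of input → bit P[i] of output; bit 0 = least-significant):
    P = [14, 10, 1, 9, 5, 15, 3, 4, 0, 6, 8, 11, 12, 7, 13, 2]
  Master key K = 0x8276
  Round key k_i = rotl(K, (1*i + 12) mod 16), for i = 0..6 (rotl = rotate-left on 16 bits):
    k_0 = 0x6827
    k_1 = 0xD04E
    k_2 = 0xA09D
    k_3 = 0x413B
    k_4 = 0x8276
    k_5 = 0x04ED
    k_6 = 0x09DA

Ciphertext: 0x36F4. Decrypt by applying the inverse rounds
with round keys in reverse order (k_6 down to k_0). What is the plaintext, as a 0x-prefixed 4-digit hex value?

s_0 = ciphertext = 0x36F4
s_1 = InvRound(s_0, k_6) = 0x3C59
s_2 = InvRound(s_1, k_5) = 0x047B
s_3 = InvRound(s_2, k_4) = 0x42ED
s_4 = InvRound(s_3, k_3) = 0xDE4C
s_5 = InvRound(s_4, k_2) = 0x1848
s_6 = InvRound(s_5, k_1) = 0x44A5
s_7 = InvRound(s_6, k_0) = 0xE4BE

0xE4BE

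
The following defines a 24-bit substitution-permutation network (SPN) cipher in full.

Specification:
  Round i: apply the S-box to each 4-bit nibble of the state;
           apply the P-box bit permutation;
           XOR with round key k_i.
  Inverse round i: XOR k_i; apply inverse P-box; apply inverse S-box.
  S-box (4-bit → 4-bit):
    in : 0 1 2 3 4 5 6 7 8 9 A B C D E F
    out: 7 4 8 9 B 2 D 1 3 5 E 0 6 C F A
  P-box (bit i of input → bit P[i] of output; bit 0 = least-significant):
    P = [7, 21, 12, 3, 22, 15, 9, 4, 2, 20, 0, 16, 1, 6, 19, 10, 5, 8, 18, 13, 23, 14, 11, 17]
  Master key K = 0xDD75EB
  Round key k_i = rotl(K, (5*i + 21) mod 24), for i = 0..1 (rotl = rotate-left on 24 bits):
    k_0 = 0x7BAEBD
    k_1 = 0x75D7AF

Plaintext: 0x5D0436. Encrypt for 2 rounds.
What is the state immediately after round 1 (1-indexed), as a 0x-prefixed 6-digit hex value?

0x26DE63

s_0 = plaintext = 0x5D0436
s_1 = Round(s_0, k_0) = 0x26DE63
s_2 = Round(s_1, k_1) = 0x2AF112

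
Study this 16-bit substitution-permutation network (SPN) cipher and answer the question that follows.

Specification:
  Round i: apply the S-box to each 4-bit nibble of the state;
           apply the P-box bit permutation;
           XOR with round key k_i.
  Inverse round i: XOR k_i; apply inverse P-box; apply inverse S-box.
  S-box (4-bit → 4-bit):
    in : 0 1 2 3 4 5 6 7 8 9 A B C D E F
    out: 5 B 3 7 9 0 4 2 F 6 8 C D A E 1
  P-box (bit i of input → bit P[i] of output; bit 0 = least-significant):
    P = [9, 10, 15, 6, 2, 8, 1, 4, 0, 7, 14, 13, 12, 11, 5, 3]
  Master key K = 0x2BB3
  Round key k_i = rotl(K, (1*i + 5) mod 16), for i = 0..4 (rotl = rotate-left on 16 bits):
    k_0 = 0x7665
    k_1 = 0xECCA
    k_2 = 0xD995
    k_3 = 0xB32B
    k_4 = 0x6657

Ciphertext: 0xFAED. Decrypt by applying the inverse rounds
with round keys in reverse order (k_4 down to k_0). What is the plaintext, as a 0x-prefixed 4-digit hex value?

0x59C9

s_0 = ciphertext = 0xFAED
s_1 = InvRound(s_0, k_4) = 0x87B9
s_2 = InvRound(s_1, k_3) = 0xFDB7
s_3 = InvRound(s_2, k_2) = 0x6A67
s_4 = InvRound(s_3, k_1) = 0xB2F3
s_5 = InvRound(s_4, k_0) = 0x59C9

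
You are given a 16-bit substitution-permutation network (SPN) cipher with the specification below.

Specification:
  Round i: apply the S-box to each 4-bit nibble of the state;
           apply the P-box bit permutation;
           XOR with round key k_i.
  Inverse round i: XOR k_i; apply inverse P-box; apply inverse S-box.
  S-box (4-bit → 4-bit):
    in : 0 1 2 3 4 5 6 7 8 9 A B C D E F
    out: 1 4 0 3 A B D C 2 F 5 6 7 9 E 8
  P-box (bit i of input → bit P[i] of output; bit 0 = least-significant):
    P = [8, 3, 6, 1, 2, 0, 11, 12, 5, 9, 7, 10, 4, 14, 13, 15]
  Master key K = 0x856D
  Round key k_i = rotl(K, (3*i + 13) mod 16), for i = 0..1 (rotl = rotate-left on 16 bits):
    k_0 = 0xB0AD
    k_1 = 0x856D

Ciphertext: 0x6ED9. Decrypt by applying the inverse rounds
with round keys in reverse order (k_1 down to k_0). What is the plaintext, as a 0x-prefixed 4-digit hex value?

s_0 = ciphertext = 0x6ED9
s_1 = InvRound(s_0, k_1) = 0x9CA0
s_2 = InvRound(s_1, k_0) = 0x1FC8

0x1FC8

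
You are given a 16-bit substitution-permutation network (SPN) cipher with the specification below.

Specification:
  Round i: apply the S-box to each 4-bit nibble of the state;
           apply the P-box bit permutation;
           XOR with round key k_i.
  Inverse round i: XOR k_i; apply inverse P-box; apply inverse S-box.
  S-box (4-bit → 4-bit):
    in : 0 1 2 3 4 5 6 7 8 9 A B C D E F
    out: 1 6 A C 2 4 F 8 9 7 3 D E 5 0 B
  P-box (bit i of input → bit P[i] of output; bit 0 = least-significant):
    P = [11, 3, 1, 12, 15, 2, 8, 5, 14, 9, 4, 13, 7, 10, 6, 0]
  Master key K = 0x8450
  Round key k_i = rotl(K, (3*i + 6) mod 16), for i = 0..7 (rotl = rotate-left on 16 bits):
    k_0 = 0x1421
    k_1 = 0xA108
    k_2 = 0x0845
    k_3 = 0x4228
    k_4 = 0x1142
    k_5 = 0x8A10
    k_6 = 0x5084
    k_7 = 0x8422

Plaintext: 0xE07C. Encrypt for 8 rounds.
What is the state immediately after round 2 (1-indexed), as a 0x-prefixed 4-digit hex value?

s_0 = plaintext = 0xE07C
s_1 = Round(s_0, k_0) = 0x440B
s_2 = Round(s_1, k_1) = 0x3F0A
s_3 = Round(s_2, k_2) = 0xE20C
s_4 = Round(s_3, k_3) = 0xF022
s_5 = Round(s_4, k_4) = 0x45EF
s_6 = Round(s_5, k_5) = 0x9608
s_7 = Round(s_6, k_6) = 0xAE54
s_8 = Round(s_7, k_7) = 0x81AA

0x3F0A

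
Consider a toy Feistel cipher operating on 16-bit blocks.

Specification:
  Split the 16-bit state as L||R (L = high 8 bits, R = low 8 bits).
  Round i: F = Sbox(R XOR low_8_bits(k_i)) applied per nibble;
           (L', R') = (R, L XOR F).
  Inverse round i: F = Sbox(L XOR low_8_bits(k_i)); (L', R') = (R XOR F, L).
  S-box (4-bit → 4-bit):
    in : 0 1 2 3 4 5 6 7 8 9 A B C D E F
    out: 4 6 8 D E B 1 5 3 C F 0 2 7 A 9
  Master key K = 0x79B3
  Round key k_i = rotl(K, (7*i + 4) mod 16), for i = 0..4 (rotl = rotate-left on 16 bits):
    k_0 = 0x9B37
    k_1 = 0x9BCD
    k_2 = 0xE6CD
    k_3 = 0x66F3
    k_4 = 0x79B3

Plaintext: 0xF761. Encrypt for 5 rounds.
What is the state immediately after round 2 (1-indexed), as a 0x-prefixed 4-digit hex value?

s_0 = plaintext = 0xF761
s_1 = Round(s_0, k_0) = 0x6146
s_2 = Round(s_1, k_1) = 0x4651
s_3 = Round(s_2, k_2) = 0x5184
s_4 = Round(s_3, k_3) = 0x8404
s_5 = Round(s_4, k_4) = 0x0481

0x4651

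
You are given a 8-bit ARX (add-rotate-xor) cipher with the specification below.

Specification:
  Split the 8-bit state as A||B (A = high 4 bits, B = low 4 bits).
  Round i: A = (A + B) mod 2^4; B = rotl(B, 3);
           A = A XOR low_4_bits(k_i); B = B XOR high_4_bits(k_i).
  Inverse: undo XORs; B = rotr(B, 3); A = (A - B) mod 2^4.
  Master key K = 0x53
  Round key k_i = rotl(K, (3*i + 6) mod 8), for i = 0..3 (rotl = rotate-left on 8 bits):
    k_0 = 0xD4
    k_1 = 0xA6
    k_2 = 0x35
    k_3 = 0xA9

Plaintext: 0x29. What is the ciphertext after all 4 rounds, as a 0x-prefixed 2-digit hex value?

s_0 = plaintext = 0x29
s_1 = Round(s_0, k_0) = 0xF1
s_2 = Round(s_1, k_1) = 0x62
s_3 = Round(s_2, k_2) = 0xD2
s_4 = Round(s_3, k_3) = 0x6B

0x6B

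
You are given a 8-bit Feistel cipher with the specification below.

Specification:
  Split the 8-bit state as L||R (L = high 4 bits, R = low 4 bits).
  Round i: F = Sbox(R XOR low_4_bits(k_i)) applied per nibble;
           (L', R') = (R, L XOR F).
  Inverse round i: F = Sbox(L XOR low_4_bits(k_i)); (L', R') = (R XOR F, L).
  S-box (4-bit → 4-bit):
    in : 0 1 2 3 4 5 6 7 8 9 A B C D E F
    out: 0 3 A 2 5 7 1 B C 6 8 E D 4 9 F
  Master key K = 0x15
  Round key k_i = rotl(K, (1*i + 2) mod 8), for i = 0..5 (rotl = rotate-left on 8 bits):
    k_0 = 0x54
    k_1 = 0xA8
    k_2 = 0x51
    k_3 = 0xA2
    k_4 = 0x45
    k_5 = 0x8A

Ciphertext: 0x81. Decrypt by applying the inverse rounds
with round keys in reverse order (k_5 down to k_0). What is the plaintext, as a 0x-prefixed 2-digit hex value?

0x5E

s_0 = ciphertext = 0x81
s_1 = InvRound(s_0, k_5) = 0xB8
s_2 = InvRound(s_1, k_4) = 0x1B
s_3 = InvRound(s_2, k_3) = 0x91
s_4 = InvRound(s_3, k_2) = 0xD9
s_5 = InvRound(s_4, k_1) = 0xED
s_6 = InvRound(s_5, k_0) = 0x5E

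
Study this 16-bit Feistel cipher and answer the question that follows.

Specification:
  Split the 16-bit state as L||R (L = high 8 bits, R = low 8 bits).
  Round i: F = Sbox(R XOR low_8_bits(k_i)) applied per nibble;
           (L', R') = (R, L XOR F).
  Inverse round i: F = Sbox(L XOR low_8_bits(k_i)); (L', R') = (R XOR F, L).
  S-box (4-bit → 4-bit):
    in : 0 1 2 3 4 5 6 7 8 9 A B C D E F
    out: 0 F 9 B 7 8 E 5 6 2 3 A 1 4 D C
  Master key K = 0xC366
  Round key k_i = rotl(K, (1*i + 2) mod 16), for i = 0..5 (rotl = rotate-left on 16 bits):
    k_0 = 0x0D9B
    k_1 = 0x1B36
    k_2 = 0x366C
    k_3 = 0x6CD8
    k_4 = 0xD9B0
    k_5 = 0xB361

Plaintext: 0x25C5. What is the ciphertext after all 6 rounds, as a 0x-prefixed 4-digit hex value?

0xFB3E

s_0 = plaintext = 0x25C5
s_1 = Round(s_0, k_0) = 0xC5A8
s_2 = Round(s_1, k_1) = 0xA8E8
s_3 = Round(s_2, k_2) = 0xE8CF
s_4 = Round(s_3, k_3) = 0xCF1D
s_5 = Round(s_4, k_4) = 0x1DFB
s_6 = Round(s_5, k_5) = 0xFB3E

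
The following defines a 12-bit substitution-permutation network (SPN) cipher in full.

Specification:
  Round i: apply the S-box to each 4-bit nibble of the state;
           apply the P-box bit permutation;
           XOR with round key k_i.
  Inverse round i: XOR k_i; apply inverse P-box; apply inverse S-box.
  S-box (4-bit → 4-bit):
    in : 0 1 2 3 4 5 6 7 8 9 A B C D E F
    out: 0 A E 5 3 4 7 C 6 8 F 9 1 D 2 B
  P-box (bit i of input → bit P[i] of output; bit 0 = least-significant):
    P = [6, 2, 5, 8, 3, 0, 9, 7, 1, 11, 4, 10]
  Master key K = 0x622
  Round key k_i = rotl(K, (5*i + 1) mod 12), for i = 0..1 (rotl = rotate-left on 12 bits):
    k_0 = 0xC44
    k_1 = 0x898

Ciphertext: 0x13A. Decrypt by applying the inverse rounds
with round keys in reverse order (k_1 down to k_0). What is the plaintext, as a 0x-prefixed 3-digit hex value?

0x61C

s_0 = ciphertext = 0x13A
s_1 = InvRound(s_0, k_1) = 0x497
s_2 = InvRound(s_1, k_0) = 0x61C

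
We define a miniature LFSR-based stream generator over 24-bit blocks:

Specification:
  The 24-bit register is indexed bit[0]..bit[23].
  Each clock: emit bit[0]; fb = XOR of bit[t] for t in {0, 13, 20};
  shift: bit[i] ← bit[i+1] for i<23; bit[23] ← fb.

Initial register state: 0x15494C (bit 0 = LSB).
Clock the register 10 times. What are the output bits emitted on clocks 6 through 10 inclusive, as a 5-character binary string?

01010

reg_0 = 0x15494C
clock 1: out=0, reg = 0x8AA4A6
clock 2: out=0, reg = 0xC55253
clock 3: out=1, reg = 0xE2A929
clock 4: out=1, reg = 0x715494
clock 5: out=0, reg = 0xB8AA4A
clock 6: out=0, reg = 0x5C5525
clock 7: out=1, reg = 0x2E2A92
clock 8: out=0, reg = 0x971549
clock 9: out=1, reg = 0x4B8AA4
clock 10: out=0, reg = 0x25C552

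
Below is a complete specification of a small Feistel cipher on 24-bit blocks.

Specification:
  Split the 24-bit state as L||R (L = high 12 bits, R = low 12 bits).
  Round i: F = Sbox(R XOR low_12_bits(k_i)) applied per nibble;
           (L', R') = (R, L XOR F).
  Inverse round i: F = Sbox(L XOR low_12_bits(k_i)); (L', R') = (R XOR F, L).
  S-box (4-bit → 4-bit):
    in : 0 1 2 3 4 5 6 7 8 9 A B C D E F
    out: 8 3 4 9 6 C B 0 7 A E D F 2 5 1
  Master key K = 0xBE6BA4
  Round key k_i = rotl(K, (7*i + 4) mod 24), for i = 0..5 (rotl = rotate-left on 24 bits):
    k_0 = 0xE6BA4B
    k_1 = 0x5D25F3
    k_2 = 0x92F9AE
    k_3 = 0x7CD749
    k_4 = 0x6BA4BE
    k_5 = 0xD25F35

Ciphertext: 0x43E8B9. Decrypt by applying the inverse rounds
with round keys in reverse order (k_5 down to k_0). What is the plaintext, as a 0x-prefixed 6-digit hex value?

0x20FBC3

s_0 = ciphertext = 0x43E8B9
s_1 = InvRound(s_0, k_5) = 0x53443E
s_2 = InvRound(s_1, k_4) = 0x740534
s_3 = InvRound(s_2, k_3) = 0xDBE740
s_4 = InvRound(s_3, k_2) = 0x178DBE
s_5 = InvRound(s_4, k_1) = 0xBC3178
s_6 = InvRound(s_5, k_0) = 0x20FBC3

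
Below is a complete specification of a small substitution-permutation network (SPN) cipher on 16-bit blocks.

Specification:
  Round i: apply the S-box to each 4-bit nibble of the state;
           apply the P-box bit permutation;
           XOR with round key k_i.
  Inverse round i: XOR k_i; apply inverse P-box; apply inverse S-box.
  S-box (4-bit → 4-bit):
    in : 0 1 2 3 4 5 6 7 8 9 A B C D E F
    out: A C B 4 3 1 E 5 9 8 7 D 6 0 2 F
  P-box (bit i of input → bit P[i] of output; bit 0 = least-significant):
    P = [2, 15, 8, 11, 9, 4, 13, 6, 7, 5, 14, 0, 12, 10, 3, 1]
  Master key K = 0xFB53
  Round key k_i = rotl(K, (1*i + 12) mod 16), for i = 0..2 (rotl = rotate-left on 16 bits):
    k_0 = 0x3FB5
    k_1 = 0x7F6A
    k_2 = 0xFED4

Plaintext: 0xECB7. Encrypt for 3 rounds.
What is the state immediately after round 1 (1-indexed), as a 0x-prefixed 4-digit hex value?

0x58D1

s_0 = plaintext = 0xECB7
s_1 = Round(s_0, k_0) = 0x58D1
s_2 = Round(s_1, k_1) = 0x66EB
s_3 = Round(s_2, k_2) = 0xB3EB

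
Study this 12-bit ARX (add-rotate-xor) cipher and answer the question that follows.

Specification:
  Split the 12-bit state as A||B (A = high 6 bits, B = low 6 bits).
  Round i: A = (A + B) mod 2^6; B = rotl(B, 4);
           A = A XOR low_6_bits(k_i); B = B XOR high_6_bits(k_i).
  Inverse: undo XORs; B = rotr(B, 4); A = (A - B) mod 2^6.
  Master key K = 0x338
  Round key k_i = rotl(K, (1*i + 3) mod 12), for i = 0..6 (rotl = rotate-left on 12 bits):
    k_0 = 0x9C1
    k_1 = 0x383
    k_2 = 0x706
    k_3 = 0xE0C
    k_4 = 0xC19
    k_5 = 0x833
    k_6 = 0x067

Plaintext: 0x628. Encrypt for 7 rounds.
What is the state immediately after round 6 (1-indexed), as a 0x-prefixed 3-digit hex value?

0xFC6

s_0 = plaintext = 0x628
s_1 = Round(s_0, k_0) = 0x06D
s_2 = Round(s_1, k_1) = 0xB55
s_3 = Round(s_2, k_2) = 0x109
s_4 = Round(s_3, k_3) = 0x06A
s_5 = Round(s_4, k_4) = 0xC9A
s_6 = Round(s_5, k_5) = 0xFC6
s_7 = Round(s_6, k_6) = 0x8A0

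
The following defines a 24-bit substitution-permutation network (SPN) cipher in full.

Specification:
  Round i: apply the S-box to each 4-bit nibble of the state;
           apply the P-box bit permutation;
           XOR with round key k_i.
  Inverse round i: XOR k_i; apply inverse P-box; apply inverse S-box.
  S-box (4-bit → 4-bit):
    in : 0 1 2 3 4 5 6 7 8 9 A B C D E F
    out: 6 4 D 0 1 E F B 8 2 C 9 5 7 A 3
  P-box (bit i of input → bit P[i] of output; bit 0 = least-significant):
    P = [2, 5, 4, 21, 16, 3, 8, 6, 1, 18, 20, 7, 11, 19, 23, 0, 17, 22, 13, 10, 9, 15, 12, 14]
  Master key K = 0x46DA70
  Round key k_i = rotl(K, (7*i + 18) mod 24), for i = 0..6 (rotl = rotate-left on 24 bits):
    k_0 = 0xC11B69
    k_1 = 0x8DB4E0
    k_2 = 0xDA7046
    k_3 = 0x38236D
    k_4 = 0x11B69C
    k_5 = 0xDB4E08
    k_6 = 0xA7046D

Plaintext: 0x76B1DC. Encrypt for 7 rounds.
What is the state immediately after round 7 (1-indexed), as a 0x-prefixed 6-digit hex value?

s_0 = plaintext = 0x76B1DC
s_1 = Round(s_0, k_0) = 0x92F474
s_2 = Round(s_1, k_1) = 0x8618AE
s_3 = Round(s_2, k_2) = 0x3815A6
s_4 = Round(s_3, k_3) = 0x8C2699
s_5 = Round(s_4, k_4) = 0x87DE37
s_6 = Round(s_5, k_5) = 0x3502AC
s_7 = Round(s_6, k_6) = 0x7F21BB

0x7F21BB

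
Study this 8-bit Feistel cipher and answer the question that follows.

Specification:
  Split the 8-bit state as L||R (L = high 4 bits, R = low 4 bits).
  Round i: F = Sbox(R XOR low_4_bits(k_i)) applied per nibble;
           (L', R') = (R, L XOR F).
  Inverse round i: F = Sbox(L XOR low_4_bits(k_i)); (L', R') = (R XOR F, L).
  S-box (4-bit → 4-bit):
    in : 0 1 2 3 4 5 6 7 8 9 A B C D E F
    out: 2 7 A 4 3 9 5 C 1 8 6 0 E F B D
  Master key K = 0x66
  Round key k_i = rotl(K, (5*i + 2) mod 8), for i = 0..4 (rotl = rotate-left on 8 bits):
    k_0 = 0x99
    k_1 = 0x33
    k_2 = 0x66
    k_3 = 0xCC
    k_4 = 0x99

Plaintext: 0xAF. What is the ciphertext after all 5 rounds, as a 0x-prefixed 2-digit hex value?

s_0 = plaintext = 0xAF
s_1 = Round(s_0, k_0) = 0xFF
s_2 = Round(s_1, k_1) = 0xF1
s_3 = Round(s_2, k_2) = 0x13
s_4 = Round(s_3, k_3) = 0x3C
s_5 = Round(s_4, k_4) = 0xCA

0xCA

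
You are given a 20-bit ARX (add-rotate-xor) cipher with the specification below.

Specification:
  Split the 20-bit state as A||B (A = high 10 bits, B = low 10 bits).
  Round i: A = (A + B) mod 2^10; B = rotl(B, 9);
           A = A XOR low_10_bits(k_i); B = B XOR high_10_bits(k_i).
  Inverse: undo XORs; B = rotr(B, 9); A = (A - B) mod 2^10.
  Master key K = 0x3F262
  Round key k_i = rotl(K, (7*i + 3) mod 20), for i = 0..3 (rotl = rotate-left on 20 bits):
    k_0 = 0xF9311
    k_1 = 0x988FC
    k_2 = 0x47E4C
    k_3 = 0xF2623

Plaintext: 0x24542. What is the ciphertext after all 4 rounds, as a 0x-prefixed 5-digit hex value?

0xB5536

s_0 = plaintext = 0x24542
s_1 = Round(s_0, k_0) = 0xB0B45
s_2 = Round(s_1, k_1) = 0xBEDC0
s_3 = Round(s_2, k_2) = 0xBDDFF
s_4 = Round(s_3, k_3) = 0xB5536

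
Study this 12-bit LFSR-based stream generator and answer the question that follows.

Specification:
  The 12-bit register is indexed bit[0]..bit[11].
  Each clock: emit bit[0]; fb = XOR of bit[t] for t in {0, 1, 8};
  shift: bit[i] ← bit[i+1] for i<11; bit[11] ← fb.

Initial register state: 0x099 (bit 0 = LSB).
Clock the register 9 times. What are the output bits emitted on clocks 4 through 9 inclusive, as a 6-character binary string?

reg_0 = 0x099
clock 1: out=1, reg = 0x84C
clock 2: out=0, reg = 0x426
clock 3: out=0, reg = 0xA13
clock 4: out=1, reg = 0x509
clock 5: out=1, reg = 0x284
clock 6: out=0, reg = 0x142
clock 7: out=0, reg = 0x0A1
clock 8: out=1, reg = 0x850
clock 9: out=0, reg = 0x428

110010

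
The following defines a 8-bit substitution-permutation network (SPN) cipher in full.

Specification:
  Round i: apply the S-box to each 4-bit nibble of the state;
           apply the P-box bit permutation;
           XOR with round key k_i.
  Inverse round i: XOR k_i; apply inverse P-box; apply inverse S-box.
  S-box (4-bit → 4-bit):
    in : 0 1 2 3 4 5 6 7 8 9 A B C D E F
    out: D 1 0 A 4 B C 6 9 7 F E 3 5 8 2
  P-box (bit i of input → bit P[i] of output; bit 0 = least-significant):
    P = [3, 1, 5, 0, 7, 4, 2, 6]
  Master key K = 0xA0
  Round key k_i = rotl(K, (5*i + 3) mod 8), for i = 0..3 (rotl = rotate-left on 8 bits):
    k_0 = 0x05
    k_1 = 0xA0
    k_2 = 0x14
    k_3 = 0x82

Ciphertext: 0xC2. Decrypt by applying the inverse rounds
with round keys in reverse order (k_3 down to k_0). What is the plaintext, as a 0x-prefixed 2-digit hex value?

0x6F

s_0 = ciphertext = 0xC2
s_1 = InvRound(s_0, k_3) = 0xE2
s_2 = InvRound(s_1, k_2) = 0xA7
s_3 = InvRound(s_2, k_1) = 0x43
s_4 = InvRound(s_3, k_0) = 0x6F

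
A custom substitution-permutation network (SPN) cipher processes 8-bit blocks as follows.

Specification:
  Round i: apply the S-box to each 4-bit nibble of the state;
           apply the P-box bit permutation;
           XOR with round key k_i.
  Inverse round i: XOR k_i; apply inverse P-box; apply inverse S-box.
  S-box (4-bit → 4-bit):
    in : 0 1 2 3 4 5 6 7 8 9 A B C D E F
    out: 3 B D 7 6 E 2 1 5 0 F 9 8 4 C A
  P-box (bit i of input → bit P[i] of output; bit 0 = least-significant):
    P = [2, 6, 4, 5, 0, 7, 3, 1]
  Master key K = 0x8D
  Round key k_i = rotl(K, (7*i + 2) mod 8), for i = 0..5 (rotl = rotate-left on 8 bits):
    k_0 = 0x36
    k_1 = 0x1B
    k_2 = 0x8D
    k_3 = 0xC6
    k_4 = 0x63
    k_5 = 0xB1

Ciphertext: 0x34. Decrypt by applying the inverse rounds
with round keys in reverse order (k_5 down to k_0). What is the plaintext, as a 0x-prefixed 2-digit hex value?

0xB9

s_0 = ciphertext = 0x34
s_1 = InvRound(s_0, k_5) = 0x07
s_2 = InvRound(s_1, k_4) = 0x91
s_3 = InvRound(s_2, k_3) = 0xB3
s_4 = InvRound(s_3, k_2) = 0xE2
s_5 = InvRound(s_4, k_1) = 0x35
s_6 = InvRound(s_5, k_0) = 0xB9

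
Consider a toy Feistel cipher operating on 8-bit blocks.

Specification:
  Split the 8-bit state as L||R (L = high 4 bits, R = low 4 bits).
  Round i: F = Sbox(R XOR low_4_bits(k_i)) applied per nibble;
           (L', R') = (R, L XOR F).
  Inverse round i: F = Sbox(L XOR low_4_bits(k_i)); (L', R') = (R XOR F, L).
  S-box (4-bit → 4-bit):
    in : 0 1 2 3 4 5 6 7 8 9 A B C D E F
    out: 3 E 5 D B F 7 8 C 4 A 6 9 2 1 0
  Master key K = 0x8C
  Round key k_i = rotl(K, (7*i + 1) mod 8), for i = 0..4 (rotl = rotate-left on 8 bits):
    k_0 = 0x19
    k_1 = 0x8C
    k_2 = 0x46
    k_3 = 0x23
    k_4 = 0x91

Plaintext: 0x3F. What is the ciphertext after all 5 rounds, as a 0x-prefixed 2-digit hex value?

0xFA

s_0 = plaintext = 0x3F
s_1 = Round(s_0, k_0) = 0xF4
s_2 = Round(s_1, k_1) = 0x43
s_3 = Round(s_2, k_2) = 0x3B
s_4 = Round(s_3, k_3) = 0xBF
s_5 = Round(s_4, k_4) = 0xFA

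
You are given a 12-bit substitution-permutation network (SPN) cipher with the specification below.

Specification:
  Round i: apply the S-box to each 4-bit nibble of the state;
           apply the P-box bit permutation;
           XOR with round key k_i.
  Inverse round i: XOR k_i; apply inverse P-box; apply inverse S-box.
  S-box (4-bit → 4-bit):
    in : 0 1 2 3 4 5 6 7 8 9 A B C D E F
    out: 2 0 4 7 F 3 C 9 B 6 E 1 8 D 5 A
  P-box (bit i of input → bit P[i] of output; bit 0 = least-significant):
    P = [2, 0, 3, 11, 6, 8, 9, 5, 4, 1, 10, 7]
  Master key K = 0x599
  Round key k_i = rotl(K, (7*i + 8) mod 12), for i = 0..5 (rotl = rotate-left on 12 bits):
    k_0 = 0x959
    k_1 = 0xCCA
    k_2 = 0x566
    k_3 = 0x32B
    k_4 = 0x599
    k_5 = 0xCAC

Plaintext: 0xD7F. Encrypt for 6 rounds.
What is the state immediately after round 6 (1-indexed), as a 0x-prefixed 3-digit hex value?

s_0 = plaintext = 0xD7F
s_1 = Round(s_0, k_0) = 0x5A8
s_2 = Round(s_1, k_1) = 0x7FD
s_3 = Round(s_2, k_2) = 0xCDA
s_4 = Round(s_3, k_3) = 0x9C2
s_5 = Round(s_4, k_4) = 0x1B3
s_6 = Round(s_5, k_5) = 0xCE1

0xCE1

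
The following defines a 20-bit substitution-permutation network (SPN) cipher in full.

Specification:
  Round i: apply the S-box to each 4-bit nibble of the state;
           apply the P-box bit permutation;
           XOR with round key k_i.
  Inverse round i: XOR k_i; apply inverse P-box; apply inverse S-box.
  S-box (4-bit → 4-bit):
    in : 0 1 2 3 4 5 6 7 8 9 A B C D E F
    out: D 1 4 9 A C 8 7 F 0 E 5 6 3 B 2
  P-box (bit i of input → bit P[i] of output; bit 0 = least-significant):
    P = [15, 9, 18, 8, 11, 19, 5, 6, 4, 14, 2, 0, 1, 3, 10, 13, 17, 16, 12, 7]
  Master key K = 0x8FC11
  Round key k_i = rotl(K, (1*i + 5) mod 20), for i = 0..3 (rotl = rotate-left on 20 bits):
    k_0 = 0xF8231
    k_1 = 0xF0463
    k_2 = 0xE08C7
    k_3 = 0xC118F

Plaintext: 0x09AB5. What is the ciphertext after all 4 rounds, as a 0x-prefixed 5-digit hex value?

0x7A184

s_0 = plaintext = 0x09AB5
s_1 = Round(s_0, k_0) = 0x9DB94
s_2 = Round(s_1, k_1) = 0xF077D
s_3 = Round(s_2, k_2) = 0x7E6F1
s_4 = Round(s_3, k_3) = 0x7A184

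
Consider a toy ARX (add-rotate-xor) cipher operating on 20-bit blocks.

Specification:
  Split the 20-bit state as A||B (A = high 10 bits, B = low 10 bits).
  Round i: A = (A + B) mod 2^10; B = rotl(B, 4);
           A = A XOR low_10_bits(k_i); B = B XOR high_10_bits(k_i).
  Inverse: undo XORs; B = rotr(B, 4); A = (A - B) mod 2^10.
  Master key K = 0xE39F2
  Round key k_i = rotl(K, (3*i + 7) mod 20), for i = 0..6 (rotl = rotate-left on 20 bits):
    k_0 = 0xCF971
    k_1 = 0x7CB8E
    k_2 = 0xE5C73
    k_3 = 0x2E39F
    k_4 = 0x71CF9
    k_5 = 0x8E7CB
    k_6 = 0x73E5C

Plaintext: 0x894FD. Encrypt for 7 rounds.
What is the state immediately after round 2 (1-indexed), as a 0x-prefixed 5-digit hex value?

s_0 = plaintext = 0x894FD
s_1 = Round(s_0, k_0) = 0x94CED
s_2 = Round(s_1, k_1) = 0x33B21
s_3 = Round(s_2, k_2) = 0xE718B
s_4 = Round(s_3, k_3) = 0xAE00E
s_5 = Round(s_4, k_4) = 0x8FD27
s_6 = Round(s_5, k_5) = 0x2B44D
s_7 = Round(s_6, k_6) = 0xA991E

0x33B21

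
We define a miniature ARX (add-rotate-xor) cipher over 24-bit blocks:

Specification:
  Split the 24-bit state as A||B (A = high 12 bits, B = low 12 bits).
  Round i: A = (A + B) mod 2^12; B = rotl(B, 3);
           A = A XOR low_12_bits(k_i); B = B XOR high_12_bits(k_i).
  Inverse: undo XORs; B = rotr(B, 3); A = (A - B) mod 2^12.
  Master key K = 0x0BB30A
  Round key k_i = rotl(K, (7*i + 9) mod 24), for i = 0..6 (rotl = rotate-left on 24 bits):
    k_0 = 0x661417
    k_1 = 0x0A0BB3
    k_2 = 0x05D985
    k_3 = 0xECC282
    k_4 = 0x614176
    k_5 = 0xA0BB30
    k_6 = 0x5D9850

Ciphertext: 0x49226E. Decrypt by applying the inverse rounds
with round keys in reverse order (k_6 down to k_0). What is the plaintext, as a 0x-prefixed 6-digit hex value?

s_0 = ciphertext = 0x49226E
s_1 = InvRound(s_0, k_6) = 0xDCCEF6
s_2 = InvRound(s_1, k_5) = 0xC5DA9F
s_3 = InvRound(s_2, k_4) = 0x59A791
s_4 = InvRound(s_3, k_3) = 0xBEDB2B
s_5 = InvRound(s_4, k_2) = 0x4FAD6E
s_6 = InvRound(s_5, k_1) = 0x190DB9
s_7 = InvRound(s_6, k_0) = 0x40C17B

0x40C17B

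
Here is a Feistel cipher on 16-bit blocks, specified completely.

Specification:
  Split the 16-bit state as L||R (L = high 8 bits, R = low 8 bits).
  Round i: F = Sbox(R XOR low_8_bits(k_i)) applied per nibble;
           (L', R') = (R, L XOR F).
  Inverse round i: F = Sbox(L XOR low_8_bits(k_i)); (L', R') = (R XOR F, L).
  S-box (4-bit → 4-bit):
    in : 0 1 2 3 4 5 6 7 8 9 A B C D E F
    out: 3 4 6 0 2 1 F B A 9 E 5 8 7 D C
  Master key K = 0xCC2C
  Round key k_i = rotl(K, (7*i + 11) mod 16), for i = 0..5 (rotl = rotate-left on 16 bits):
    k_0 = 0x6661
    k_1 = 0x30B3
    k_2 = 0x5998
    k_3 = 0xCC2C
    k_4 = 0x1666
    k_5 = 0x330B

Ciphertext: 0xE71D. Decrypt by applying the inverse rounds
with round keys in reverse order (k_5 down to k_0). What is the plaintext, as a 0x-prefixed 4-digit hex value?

s_0 = ciphertext = 0xE71D
s_1 = InvRound(s_0, k_5) = 0xC5E7
s_2 = InvRound(s_1, k_4) = 0x07C5
s_3 = InvRound(s_2, k_3) = 0xA007
s_4 = InvRound(s_3, k_2) = 0x0DA0
s_5 = InvRound(s_4, k_1) = 0xFD0D
s_6 = InvRound(s_5, k_0) = 0x95FD

0x95FD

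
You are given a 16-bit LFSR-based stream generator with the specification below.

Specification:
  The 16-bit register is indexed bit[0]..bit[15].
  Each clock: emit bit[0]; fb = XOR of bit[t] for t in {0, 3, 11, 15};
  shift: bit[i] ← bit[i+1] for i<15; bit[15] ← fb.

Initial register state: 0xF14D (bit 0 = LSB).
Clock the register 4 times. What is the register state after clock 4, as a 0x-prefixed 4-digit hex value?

reg_0 = 0xF14D
clock 1: out=1, reg = 0xF8A6
clock 2: out=0, reg = 0x7C53
clock 3: out=1, reg = 0x3E29
clock 4: out=1, reg = 0x9F14

0x9F14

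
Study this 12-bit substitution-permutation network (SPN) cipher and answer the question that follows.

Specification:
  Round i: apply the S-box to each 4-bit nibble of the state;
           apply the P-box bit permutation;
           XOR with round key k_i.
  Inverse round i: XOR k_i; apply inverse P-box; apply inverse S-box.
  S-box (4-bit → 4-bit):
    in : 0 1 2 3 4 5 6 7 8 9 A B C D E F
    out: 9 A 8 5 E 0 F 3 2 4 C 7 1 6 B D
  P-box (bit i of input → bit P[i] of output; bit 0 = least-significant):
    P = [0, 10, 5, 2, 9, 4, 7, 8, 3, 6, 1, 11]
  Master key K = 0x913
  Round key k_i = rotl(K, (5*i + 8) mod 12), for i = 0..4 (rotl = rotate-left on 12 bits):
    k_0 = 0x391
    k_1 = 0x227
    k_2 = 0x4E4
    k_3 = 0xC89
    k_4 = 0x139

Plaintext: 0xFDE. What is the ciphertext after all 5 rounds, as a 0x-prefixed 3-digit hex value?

s_0 = plaintext = 0xFDE
s_1 = Round(s_0, k_0) = 0xF0E
s_2 = Round(s_1, k_1) = 0xD28
s_3 = Round(s_2, k_2) = 0x1A6
s_4 = Round(s_3, k_3) = 0x16C
s_5 = Round(s_4, k_4) = 0xAE8

0xAE8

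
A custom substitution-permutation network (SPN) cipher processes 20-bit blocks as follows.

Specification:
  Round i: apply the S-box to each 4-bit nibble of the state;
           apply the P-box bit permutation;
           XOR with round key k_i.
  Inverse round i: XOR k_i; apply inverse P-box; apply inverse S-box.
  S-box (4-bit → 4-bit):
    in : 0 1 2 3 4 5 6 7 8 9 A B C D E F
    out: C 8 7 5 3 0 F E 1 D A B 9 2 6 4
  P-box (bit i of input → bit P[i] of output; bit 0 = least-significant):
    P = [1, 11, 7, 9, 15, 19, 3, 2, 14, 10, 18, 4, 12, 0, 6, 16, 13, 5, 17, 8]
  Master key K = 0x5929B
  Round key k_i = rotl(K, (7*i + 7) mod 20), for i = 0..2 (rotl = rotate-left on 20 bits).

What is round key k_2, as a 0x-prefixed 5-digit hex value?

K = 0x5929B
k_0 = rotl(K, (7*0+7) mod 20) = rotl(K, 7) = 0x94DAC
k_1 = rotl(K, (7*1+7) mod 20) = rotl(K, 14) = 0x6D64A
k_2 = rotl(K, (7*2+7) mod 20) = rotl(K, 1) = 0xB2536

0xB2536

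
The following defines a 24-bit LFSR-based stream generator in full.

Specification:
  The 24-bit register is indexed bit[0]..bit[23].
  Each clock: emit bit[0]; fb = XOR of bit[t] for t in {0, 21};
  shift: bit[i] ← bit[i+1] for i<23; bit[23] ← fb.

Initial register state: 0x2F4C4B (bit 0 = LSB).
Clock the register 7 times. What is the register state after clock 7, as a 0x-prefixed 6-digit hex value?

reg_0 = 0x2F4C4B
clock 1: out=1, reg = 0x17A625
clock 2: out=1, reg = 0x8BD312
clock 3: out=0, reg = 0x45E989
clock 4: out=1, reg = 0xA2F4C4
clock 5: out=0, reg = 0xD17A62
clock 6: out=0, reg = 0x68BD31
clock 7: out=1, reg = 0x345E98

0x345E98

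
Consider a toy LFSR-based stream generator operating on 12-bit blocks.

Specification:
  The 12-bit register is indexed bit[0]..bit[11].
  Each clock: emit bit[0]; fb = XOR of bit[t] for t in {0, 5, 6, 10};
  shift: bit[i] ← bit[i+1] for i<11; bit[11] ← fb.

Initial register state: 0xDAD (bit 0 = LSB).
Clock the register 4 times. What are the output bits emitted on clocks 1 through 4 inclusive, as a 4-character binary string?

1011

reg_0 = 0xDAD
clock 1: out=1, reg = 0xED6
clock 2: out=0, reg = 0x76B
clock 3: out=1, reg = 0x3B5
clock 4: out=1, reg = 0x1DA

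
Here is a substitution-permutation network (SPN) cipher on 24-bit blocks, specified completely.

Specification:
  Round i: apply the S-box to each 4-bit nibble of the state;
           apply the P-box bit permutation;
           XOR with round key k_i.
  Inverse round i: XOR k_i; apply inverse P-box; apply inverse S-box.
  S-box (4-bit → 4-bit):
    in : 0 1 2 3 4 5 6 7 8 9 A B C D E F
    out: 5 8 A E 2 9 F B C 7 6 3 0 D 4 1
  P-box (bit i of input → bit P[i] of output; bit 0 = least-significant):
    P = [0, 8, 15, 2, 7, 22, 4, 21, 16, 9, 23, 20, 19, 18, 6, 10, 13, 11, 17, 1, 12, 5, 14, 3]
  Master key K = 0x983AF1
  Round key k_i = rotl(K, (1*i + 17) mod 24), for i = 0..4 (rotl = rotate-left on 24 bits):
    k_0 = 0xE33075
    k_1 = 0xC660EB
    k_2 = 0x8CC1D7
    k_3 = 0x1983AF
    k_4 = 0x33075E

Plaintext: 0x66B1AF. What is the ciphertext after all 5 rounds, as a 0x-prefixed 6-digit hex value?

s_0 = plaintext = 0x66B1AF
s_1 = Round(s_0, k_0) = 0xBD484E
s_2 = Round(s_1, k_1) = 0x10D0C9
s_3 = Round(s_2, k_2) = 0x07649E
s_4 = Round(s_3, k_3) = 0x557D7D
s_5 = Round(s_4, k_4) = 0xCEB3D1

0xCEB3D1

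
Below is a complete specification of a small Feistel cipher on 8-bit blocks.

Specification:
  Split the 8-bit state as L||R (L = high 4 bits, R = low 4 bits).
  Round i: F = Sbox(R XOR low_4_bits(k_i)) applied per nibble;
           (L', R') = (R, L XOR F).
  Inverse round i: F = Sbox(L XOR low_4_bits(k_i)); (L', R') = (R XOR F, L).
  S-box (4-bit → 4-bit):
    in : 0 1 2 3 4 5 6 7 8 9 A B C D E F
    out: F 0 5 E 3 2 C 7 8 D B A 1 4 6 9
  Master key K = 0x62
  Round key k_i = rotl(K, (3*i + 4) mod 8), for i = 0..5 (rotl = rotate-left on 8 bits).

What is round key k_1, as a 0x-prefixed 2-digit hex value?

0x31

K = 0x62
k_0 = rotl(K, (3*0+4) mod 8) = rotl(K, 4) = 0x26
k_1 = rotl(K, (3*1+4) mod 8) = rotl(K, 7) = 0x31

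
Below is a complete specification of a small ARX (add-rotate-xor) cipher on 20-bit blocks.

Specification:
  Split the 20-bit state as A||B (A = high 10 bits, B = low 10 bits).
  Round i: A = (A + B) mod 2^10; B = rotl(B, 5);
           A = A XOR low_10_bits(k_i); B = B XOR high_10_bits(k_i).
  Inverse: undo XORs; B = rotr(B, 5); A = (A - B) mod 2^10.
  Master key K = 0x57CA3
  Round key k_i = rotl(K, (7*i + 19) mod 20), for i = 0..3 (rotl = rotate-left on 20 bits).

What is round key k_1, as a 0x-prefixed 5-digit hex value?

0xF28D5

K = 0x57CA3
k_0 = rotl(K, (7*0+19) mod 20) = rotl(K, 19) = 0xABE51
k_1 = rotl(K, (7*1+19) mod 20) = rotl(K, 6) = 0xF28D5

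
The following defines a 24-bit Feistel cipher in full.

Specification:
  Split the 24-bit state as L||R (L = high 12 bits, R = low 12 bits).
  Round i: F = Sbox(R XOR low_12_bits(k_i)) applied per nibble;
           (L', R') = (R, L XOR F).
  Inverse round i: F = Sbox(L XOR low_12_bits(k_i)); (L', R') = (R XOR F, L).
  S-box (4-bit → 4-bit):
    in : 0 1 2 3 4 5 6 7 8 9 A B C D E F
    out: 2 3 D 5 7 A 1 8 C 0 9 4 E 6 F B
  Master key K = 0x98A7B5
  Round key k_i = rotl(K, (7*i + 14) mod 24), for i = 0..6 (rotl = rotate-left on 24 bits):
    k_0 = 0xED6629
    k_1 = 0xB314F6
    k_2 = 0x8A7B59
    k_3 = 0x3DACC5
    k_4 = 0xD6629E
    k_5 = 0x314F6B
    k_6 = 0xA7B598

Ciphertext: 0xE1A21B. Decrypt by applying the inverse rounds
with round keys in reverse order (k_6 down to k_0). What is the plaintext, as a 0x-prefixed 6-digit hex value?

s_0 = ciphertext = 0xE1A21B
s_1 = InvRound(s_0, k_6) = 0x6D6E1A
s_2 = InvRound(s_1, k_5) = 0xE5C6D6
s_3 = InvRound(s_2, k_4) = 0x83BE5C
s_4 = InvRound(s_3, k_3) = 0x9E383B
s_5 = InvRound(s_4, k_2) = 0x5729E3
s_6 = InvRound(s_5, k_1) = 0xA24572
s_7 = InvRound(s_6, k_0) = 0xB54A24

0xB54A24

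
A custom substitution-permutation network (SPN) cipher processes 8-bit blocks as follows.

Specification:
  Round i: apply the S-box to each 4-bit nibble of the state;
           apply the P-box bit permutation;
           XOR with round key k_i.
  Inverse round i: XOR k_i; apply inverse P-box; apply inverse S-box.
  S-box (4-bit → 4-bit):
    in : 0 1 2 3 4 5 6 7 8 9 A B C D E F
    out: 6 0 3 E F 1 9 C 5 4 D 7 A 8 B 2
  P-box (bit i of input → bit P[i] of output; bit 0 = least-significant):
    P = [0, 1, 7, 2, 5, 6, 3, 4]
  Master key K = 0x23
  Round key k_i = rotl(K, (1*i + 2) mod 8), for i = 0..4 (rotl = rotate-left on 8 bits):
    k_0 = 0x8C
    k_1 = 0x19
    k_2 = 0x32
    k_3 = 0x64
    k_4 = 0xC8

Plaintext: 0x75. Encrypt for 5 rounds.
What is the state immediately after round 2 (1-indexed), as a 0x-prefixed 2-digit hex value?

s_0 = plaintext = 0x75
s_1 = Round(s_0, k_0) = 0x95
s_2 = Round(s_1, k_1) = 0x10
s_3 = Round(s_2, k_2) = 0xB0
s_4 = Round(s_3, k_3) = 0x8E
s_5 = Round(s_4, k_4) = 0xE7

0x10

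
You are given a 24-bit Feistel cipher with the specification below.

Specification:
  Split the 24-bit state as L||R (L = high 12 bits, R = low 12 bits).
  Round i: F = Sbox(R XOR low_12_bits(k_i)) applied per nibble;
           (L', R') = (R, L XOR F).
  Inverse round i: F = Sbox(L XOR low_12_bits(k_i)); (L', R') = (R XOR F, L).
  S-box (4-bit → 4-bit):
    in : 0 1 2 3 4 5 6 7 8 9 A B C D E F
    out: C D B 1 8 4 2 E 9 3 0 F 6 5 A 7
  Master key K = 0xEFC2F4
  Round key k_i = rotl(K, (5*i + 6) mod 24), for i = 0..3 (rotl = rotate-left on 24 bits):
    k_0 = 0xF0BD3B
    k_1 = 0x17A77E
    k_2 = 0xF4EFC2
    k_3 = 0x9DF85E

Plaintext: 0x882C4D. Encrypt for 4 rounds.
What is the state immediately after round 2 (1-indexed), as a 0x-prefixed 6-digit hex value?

s_0 = plaintext = 0x882C4D
s_1 = Round(s_0, k_0) = 0xC4D560
s_2 = Round(s_1, k_1) = 0x560797
s_3 = Round(s_2, k_2) = 0x797C24
s_4 = Round(s_3, k_3) = 0xC24F77

0x560797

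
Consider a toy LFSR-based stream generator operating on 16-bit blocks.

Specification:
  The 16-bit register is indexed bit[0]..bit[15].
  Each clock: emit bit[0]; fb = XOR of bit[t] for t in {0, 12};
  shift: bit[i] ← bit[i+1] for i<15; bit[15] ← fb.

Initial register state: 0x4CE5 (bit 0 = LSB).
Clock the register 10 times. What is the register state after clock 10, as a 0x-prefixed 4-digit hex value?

0xFC53

reg_0 = 0x4CE5
clock 1: out=1, reg = 0xA672
clock 2: out=0, reg = 0x5339
clock 3: out=1, reg = 0x299C
clock 4: out=0, reg = 0x14CE
clock 5: out=0, reg = 0x8A67
clock 6: out=1, reg = 0xC533
clock 7: out=1, reg = 0xE299
clock 8: out=1, reg = 0xF14C
clock 9: out=0, reg = 0xF8A6
clock 10: out=0, reg = 0xFC53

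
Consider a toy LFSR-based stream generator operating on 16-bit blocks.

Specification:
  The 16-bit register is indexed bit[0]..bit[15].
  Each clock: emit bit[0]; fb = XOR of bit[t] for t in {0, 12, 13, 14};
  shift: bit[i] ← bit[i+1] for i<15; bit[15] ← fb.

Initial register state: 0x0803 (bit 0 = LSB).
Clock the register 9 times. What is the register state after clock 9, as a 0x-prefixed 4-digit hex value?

0xCB84

reg_0 = 0x0803
clock 1: out=1, reg = 0x8401
clock 2: out=1, reg = 0xC200
clock 3: out=0, reg = 0xE100
clock 4: out=0, reg = 0x7080
clock 5: out=0, reg = 0xB840
clock 6: out=0, reg = 0x5C20
clock 7: out=0, reg = 0x2E10
clock 8: out=0, reg = 0x9708
clock 9: out=0, reg = 0xCB84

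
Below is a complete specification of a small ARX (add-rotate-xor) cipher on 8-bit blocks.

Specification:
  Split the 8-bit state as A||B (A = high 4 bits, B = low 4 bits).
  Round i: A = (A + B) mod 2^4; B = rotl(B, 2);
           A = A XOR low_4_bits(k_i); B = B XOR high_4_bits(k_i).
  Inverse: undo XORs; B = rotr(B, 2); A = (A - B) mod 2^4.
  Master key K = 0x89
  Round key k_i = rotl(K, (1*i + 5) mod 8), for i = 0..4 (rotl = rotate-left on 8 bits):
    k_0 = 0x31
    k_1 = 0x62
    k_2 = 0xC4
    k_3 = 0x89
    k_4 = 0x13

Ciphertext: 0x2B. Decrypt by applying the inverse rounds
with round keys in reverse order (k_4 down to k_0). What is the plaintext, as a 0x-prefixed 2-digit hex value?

0xCB

s_0 = ciphertext = 0x2B
s_1 = InvRound(s_0, k_4) = 0x7A
s_2 = InvRound(s_1, k_3) = 0x68
s_3 = InvRound(s_2, k_2) = 0x11
s_4 = InvRound(s_3, k_1) = 0x6D
s_5 = InvRound(s_4, k_0) = 0xCB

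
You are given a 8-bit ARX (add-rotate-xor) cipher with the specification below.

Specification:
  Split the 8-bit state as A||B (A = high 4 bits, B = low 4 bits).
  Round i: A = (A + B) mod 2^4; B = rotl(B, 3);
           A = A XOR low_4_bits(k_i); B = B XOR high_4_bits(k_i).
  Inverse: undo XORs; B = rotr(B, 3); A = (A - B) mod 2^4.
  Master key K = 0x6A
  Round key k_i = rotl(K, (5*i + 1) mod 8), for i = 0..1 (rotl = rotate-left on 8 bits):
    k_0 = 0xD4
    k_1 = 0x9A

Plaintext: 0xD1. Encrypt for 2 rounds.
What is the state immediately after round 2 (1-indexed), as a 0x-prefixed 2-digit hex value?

s_0 = plaintext = 0xD1
s_1 = Round(s_0, k_0) = 0xA5
s_2 = Round(s_1, k_1) = 0x53

0x53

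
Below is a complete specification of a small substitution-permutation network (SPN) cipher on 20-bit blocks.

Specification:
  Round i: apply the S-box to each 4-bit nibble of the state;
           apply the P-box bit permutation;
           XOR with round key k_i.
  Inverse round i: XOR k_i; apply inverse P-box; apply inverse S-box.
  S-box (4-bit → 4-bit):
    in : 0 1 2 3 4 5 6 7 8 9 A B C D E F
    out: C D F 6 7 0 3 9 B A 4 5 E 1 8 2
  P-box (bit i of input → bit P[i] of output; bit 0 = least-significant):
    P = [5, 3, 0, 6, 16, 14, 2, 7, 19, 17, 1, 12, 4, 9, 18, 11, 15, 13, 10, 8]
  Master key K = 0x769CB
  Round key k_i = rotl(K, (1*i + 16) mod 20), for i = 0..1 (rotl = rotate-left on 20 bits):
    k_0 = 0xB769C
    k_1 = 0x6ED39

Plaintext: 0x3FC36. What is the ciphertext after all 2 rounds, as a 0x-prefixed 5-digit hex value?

s_0 = plaintext = 0x3FC36
s_1 = Round(s_0, k_0) = 0x900B2
s_2 = Round(s_1, k_1) = 0x3D456

0x3D456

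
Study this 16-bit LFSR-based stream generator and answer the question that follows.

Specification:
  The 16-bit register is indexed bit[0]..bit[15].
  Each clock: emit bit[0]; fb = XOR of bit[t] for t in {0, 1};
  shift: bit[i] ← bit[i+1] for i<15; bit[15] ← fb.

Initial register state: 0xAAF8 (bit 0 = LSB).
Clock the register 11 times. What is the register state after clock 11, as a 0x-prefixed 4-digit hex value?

reg_0 = 0xAAF8
clock 1: out=0, reg = 0x557C
clock 2: out=0, reg = 0x2ABE
clock 3: out=0, reg = 0x955F
clock 4: out=1, reg = 0x4AAF
clock 5: out=1, reg = 0x2557
clock 6: out=1, reg = 0x12AB
clock 7: out=1, reg = 0x0955
clock 8: out=1, reg = 0x84AA
clock 9: out=0, reg = 0xC255
clock 10: out=1, reg = 0xE12A
clock 11: out=0, reg = 0xF095

0xF095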